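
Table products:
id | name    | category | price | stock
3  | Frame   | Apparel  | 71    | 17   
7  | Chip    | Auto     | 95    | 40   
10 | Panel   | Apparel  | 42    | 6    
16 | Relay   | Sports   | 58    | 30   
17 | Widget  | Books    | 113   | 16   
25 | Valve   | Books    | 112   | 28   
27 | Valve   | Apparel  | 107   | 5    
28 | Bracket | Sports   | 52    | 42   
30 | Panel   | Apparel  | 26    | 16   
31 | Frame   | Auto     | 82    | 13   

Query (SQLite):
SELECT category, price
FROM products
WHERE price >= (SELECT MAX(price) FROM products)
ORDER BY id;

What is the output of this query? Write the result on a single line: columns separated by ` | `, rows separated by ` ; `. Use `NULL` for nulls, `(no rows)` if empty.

Books | 113

Scalar subquery: MAX(price) over all products rows = 113.
Keep rows where price >= that value.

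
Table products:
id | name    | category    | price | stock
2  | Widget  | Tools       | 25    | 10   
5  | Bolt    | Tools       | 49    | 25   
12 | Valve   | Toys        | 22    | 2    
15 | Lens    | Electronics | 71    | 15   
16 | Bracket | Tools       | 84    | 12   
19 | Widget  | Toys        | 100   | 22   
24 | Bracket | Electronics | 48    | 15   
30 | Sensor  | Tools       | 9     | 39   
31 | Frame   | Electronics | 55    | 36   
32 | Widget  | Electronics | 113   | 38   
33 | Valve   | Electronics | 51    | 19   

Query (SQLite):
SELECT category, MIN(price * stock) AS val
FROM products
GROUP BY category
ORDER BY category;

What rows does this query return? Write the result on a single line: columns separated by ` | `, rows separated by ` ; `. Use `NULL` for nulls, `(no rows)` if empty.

For each row compute price * stock.
Group by category; take MIN of the expression per group.
  Electronics: ids {15, 24, 31, 32, 33} → MIN(price * stock)=720
  Tools: ids {2, 5, 16, 30} → MIN(price * stock)=250
  Toys: ids {12, 19} → MIN(price * stock)=44

Electronics | 720 ; Tools | 250 ; Toys | 44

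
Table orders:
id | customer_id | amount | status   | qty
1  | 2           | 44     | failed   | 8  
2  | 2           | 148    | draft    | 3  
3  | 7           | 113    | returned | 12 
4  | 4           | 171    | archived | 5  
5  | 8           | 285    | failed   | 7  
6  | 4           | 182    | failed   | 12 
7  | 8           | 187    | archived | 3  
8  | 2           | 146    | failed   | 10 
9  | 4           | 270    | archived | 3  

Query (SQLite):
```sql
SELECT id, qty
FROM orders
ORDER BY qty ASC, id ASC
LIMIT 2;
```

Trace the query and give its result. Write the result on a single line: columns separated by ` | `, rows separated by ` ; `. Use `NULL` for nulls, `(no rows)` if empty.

Sort by qty asc, tiebreak id asc: (3, id=2), (3, id=7), (3, id=9), (5, id=4), (7, id=5) …. Take first 2.

2 | 3 ; 7 | 3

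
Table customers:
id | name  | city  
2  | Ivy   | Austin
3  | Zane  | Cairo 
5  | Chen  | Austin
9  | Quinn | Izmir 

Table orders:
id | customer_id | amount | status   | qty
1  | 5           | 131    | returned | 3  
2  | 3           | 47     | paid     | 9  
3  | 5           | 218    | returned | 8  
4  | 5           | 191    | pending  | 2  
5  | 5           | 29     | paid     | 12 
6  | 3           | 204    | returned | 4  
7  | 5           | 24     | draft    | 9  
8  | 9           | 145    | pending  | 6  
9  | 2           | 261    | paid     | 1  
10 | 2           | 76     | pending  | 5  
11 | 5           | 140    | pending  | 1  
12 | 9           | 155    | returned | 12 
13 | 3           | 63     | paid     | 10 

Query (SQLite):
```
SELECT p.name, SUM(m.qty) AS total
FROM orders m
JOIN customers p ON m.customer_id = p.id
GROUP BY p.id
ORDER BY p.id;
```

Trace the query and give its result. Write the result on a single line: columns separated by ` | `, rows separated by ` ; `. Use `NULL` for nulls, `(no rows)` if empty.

Ivy | 6 ; Zane | 23 ; Chen | 35 ; Quinn | 18

Join each orders row to its customers via customer_id.
Group joined rows by customers.id; compute SUM(m.qty) per group.
  2: ids {9, 10} → SUM(m.qty)=6
  3: ids {2, 6, 13} → SUM(m.qty)=23
  5: ids {1, 3, 4, 5, 7, 11} → SUM(m.qty)=35
  9: ids {8, 12} → SUM(m.qty)=18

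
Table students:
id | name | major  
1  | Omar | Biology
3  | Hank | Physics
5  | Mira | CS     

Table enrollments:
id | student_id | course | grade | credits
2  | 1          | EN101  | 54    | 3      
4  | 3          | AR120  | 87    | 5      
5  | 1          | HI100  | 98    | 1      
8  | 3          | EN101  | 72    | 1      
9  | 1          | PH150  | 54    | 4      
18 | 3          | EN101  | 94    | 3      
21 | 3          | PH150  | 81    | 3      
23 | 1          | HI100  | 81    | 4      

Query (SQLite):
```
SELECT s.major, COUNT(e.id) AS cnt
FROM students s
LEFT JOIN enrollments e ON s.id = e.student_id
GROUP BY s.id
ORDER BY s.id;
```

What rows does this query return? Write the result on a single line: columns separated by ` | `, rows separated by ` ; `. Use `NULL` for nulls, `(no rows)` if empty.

Biology | 4 ; Physics | 4 ; CS | 0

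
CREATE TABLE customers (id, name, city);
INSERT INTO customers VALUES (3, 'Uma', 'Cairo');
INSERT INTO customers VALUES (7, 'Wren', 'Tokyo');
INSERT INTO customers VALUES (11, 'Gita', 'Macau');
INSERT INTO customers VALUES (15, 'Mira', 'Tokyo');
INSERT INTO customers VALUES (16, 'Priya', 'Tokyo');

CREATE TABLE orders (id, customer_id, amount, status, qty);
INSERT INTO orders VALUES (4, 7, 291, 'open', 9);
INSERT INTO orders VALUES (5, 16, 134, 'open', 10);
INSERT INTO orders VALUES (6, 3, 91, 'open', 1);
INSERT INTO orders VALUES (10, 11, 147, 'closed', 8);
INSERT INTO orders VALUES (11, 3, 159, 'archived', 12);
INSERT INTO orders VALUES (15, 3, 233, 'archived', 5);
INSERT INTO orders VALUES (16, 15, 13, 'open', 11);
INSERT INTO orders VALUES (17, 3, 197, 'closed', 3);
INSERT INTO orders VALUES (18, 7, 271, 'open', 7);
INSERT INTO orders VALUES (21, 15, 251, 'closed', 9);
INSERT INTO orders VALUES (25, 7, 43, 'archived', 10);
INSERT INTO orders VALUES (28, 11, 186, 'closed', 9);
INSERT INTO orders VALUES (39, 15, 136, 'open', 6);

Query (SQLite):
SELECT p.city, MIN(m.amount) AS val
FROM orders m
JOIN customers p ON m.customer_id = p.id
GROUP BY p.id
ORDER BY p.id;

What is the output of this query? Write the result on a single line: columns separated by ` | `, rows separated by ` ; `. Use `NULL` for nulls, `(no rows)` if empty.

Cairo | 91 ; Tokyo | 43 ; Macau | 147 ; Tokyo | 13 ; Tokyo | 134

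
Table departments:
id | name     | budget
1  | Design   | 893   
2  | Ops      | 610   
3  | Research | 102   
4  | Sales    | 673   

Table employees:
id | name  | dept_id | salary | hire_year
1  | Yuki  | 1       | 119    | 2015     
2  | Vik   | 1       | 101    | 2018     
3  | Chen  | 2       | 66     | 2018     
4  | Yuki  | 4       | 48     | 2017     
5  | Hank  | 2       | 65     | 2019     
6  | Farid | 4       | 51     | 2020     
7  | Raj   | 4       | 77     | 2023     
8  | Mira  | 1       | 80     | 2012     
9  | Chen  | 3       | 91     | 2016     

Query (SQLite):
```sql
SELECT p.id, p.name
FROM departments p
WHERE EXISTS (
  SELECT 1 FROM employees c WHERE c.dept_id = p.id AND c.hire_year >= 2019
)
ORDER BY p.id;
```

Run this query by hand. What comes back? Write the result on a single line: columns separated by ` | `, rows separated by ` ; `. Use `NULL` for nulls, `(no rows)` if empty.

2 | Ops ; 4 | Sales

For each departments row, check whether any employees with matching dept_id has hire_year >= 2019.
Keep rows where that is true.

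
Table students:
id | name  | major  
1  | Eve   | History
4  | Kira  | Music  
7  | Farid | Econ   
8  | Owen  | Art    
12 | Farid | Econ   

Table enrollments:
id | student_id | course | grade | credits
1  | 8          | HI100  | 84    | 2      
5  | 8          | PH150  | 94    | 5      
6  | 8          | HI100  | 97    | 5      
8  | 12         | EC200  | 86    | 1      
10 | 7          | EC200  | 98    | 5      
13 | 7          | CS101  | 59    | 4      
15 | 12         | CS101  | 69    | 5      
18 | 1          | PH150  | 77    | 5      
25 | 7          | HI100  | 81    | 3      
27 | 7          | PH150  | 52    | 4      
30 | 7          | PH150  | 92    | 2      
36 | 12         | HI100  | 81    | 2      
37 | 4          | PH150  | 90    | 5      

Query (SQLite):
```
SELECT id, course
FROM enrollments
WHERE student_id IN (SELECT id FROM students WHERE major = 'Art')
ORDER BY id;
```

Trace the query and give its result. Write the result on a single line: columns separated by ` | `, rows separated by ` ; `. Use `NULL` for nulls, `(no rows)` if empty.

Inner query: students.id where major = 'Art'.
Outer: keep enrollments rows whose student_id is in that set.
Inner query → {8}

1 | HI100 ; 5 | PH150 ; 6 | HI100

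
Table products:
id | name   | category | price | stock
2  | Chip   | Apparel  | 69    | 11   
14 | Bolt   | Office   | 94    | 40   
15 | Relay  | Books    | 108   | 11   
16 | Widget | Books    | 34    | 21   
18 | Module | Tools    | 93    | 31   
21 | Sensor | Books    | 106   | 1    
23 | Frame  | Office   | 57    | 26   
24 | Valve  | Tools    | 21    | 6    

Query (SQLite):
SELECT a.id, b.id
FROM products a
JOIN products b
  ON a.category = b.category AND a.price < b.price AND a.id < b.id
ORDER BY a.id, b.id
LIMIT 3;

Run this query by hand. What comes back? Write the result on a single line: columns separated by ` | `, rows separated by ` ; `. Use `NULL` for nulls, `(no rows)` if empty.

16 | 21

Pairs (a,b) with same category, a.price < b.price, a.id < b.id.
category groups: Apparel:{2} Books:{15,16,21} Office:{14,23} Tools:{18,24}
Ordered by (a.id, b.id); first 3.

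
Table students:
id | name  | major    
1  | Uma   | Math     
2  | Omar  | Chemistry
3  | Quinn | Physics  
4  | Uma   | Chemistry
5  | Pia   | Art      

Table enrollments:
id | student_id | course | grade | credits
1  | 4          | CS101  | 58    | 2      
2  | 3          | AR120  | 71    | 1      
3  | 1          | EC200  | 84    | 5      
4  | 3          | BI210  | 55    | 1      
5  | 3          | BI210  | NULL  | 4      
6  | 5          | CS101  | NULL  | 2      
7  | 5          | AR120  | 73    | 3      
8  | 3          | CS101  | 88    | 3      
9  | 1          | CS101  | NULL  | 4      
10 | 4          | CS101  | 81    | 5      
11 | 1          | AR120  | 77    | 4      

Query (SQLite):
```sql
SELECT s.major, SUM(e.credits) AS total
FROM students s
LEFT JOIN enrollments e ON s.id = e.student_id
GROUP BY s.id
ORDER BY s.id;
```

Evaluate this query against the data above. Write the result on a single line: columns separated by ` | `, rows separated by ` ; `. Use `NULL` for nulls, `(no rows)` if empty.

LEFT JOIN keeps every students row; unmatched ones get NULL for enrollments columns.
Group by students.id and compute SUM(e.credits). SUM over an all-NULL group is NULL.
  1: ids {3, 9, 11} → SUM(e.credits)=13
  2: ids {—} → SUM(e.credits)=NULL
  3: ids {2, 4, 5, 8} → SUM(e.credits)=9
  4: ids {1, 10} → SUM(e.credits)=7
  5: ids {6, 7} → SUM(e.credits)=5

Math | 13 ; Chemistry | NULL ; Physics | 9 ; Chemistry | 7 ; Art | 5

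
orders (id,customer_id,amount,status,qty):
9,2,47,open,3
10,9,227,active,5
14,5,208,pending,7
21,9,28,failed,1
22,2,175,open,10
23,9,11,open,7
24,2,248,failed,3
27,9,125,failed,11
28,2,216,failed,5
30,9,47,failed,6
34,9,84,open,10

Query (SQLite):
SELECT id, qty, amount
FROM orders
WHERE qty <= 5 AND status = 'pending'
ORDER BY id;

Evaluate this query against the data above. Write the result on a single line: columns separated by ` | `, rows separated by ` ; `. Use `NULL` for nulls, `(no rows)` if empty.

qty <= 5: ids {9, 10, 21, 24, 28}
status = 'pending': ids {14}
Combine with AND.

(no rows)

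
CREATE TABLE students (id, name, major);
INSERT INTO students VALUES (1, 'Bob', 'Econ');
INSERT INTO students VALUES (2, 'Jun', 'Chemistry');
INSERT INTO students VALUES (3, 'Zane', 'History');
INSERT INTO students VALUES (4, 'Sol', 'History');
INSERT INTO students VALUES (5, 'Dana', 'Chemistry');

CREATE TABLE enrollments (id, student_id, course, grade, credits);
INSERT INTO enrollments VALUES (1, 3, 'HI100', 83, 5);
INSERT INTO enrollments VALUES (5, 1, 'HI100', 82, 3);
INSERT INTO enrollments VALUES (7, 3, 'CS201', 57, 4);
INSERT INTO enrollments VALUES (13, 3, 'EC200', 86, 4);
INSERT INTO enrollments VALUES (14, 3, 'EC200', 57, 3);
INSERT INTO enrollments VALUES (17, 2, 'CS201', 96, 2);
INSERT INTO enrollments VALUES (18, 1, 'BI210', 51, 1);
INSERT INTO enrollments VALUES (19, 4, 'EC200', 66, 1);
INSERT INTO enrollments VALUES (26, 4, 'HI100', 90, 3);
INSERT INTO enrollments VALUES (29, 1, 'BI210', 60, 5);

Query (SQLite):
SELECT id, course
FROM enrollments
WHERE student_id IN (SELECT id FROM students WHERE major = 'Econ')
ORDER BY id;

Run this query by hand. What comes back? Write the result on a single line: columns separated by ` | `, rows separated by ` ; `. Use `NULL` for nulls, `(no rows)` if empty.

5 | HI100 ; 18 | BI210 ; 29 | BI210

Inner query: students.id where major = 'Econ'.
Outer: keep enrollments rows whose student_id is in that set.
Inner query → {1}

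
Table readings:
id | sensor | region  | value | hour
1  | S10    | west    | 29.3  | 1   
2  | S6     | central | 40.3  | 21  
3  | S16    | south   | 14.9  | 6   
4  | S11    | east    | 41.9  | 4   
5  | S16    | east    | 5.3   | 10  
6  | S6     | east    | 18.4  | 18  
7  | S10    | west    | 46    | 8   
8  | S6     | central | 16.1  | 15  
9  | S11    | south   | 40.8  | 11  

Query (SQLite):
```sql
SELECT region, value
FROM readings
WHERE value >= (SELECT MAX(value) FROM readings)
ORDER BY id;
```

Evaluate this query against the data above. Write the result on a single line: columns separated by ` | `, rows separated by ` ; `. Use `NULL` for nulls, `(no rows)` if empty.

west | 46

Scalar subquery: MAX(value) over all readings rows = 46.0.
Keep rows where value >= that value.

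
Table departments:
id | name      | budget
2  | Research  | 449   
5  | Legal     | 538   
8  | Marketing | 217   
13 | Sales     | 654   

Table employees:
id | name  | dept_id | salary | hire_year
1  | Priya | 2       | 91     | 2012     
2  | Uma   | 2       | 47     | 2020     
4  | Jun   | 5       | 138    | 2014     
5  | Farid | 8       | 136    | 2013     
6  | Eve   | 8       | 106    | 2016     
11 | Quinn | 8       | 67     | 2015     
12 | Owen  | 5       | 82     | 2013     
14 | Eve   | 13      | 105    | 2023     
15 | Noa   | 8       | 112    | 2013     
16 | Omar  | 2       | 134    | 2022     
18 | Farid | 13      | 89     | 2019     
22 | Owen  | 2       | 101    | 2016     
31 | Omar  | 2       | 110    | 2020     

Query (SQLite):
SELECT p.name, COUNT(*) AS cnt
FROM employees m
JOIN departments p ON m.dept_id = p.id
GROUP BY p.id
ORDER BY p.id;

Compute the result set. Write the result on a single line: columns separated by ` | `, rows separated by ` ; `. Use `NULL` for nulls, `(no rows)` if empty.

Research | 5 ; Legal | 2 ; Marketing | 4 ; Sales | 2

Join each employees row to its departments via dept_id.
Group joined rows by departments.id; compute COUNT(*) per group.
  2: ids {1, 2, 16, 22, 31} → COUNT(*)=5
  5: ids {4, 12} → COUNT(*)=2
  8: ids {5, 6, 11, 15} → COUNT(*)=4
  13: ids {14, 18} → COUNT(*)=2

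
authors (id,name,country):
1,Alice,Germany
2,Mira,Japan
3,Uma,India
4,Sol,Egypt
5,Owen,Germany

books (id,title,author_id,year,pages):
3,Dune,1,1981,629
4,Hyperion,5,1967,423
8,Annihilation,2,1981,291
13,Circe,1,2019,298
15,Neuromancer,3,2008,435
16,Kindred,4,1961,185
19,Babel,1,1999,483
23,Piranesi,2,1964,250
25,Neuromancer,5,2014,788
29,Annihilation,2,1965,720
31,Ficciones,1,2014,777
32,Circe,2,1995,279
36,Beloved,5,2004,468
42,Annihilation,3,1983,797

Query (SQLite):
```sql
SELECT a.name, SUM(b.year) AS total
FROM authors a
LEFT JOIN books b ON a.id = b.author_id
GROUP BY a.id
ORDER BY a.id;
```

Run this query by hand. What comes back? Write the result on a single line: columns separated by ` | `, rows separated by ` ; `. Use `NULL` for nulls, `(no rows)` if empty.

LEFT JOIN keeps every authors row; unmatched ones get NULL for books columns.
Group by authors.id and compute SUM(b.year). SUM over an all-NULL group is NULL.
  1: ids {3, 13, 19, 31} → SUM(b.year)=8013
  2: ids {8, 23, 29, 32} → SUM(b.year)=7905
  3: ids {15, 42} → SUM(b.year)=3991
  4: ids {16} → SUM(b.year)=1961
  5: ids {4, 25, 36} → SUM(b.year)=5985

Alice | 8013 ; Mira | 7905 ; Uma | 3991 ; Sol | 1961 ; Owen | 5985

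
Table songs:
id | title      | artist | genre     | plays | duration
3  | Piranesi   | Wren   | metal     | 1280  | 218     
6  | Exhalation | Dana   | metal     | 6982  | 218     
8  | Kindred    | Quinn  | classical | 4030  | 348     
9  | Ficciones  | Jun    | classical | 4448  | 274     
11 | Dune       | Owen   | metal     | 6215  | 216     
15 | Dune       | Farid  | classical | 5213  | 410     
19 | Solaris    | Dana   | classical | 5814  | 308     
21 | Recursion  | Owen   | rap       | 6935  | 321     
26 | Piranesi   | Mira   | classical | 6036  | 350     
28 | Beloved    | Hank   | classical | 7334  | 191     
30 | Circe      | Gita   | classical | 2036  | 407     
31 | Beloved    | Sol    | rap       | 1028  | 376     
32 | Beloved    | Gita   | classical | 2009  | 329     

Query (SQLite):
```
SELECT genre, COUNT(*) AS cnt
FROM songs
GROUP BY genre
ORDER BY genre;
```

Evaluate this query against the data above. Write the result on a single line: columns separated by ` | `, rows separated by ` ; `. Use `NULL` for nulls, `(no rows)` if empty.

classical | 8 ; metal | 3 ; rap | 2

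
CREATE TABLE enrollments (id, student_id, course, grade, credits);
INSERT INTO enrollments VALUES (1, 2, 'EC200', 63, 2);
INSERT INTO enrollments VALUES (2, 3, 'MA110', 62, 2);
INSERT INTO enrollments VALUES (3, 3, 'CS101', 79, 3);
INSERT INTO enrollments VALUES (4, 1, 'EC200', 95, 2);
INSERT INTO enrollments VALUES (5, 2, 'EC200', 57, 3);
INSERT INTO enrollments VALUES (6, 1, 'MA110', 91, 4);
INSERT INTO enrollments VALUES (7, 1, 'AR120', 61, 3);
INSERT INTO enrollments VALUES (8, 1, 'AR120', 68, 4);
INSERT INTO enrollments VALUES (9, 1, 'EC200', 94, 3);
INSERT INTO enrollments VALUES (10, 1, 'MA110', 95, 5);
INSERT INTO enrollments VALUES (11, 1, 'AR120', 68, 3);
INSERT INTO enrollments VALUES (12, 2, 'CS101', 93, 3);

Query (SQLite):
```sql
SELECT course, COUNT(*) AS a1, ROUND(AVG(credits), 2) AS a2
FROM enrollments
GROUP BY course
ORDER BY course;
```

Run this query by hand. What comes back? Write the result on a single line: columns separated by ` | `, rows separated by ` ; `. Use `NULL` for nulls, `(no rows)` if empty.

Group enrollments by course.
Per group compute: COUNT(*), ROUND(AVG(credits), 2).
  AR120: ids {7, 8, 11} → COUNT(*)=3, ROUND(AVG(credits), 2)=3.33
  CS101: ids {3, 12} → COUNT(*)=2, ROUND(AVG(credits), 2)=3
  EC200: ids {1, 4, 5, 9} → COUNT(*)=4, ROUND(AVG(credits), 2)=2.5
  MA110: ids {2, 6, 10} → COUNT(*)=3, ROUND(AVG(credits), 2)=3.67

AR120 | 3 | 3.33 ; CS101 | 2 | 3 ; EC200 | 4 | 2.5 ; MA110 | 3 | 3.67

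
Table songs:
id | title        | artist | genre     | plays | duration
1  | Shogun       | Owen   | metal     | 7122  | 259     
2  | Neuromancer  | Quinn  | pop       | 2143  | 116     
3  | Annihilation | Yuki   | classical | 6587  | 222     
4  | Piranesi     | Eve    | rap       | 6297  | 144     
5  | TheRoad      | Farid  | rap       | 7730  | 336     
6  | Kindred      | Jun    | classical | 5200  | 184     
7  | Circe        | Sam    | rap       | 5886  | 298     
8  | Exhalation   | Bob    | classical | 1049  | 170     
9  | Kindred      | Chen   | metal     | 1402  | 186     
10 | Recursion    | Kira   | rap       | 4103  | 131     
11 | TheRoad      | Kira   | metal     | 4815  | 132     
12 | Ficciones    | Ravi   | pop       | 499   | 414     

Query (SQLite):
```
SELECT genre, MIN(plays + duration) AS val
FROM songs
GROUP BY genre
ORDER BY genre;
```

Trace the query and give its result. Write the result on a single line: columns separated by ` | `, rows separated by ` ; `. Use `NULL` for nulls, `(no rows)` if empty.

classical | 1219 ; metal | 1588 ; pop | 913 ; rap | 4234

For each row compute plays + duration.
Group by genre; take MIN of the expression per group.
  classical: ids {3, 6, 8} → MIN(plays + duration)=1219
  metal: ids {1, 9, 11} → MIN(plays + duration)=1588
  pop: ids {2, 12} → MIN(plays + duration)=913
  rap: ids {4, 5, 7, 10} → MIN(plays + duration)=4234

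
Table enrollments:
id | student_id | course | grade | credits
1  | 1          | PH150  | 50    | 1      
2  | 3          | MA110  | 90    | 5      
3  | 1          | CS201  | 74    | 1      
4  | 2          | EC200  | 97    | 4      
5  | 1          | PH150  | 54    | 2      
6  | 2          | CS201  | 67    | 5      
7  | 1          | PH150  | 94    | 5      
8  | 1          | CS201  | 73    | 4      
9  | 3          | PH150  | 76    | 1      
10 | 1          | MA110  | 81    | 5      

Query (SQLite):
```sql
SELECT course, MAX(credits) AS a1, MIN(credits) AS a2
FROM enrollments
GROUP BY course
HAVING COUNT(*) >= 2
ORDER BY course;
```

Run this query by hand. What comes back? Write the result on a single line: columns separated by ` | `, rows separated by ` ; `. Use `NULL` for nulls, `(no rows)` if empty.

Group enrollments by course.
Per group compute: MAX(credits), MIN(credits).
HAVING: drop groups with fewer than 2 rows.
  CS201: ids {3, 6, 8} → MAX(credits)=5, MIN(credits)=1
  EC200: ids {4} → MAX(credits)=4, MIN(credits)=4
  MA110: ids {2, 10} → MAX(credits)=5, MIN(credits)=5
  PH150: ids {1, 5, 7, 9} → MAX(credits)=5, MIN(credits)=1

CS201 | 5 | 1 ; MA110 | 5 | 5 ; PH150 | 5 | 1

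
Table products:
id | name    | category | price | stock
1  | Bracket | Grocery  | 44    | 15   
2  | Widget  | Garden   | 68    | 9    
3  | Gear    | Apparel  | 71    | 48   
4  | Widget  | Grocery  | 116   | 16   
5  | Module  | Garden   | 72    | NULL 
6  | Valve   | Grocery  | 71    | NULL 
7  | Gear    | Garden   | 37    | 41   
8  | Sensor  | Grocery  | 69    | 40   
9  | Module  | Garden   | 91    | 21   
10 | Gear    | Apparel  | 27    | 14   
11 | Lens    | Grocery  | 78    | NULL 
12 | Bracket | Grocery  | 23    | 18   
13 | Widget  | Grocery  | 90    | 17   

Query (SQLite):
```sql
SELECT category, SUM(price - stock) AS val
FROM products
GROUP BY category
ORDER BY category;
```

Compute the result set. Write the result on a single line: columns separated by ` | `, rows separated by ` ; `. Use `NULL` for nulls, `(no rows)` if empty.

Apparel | 36 ; Garden | 125 ; Grocery | 236

For each row compute price - stock.
Group by category; take SUM of the expression per group.
  Apparel: ids {3, 10} → SUM(price - stock)=36
  Garden: ids {2, 5, 7, 9} → SUM(price - stock)=125
  Grocery: ids {1, 4, 6, 8, 11, 12, 13} → SUM(price - stock)=236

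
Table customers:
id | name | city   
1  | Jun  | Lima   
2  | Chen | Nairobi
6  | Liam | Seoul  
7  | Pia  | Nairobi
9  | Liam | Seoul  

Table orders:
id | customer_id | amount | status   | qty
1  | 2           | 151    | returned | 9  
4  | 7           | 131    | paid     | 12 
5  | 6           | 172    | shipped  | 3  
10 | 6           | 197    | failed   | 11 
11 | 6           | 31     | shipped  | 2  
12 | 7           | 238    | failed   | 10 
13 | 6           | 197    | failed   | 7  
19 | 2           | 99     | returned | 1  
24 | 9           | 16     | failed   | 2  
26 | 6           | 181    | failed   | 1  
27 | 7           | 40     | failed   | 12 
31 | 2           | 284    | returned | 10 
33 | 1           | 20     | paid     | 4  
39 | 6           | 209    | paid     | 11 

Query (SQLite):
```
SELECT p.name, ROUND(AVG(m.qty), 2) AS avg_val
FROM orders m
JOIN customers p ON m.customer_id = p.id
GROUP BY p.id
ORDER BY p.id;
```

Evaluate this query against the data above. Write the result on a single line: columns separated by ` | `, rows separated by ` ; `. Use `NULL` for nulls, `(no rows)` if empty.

Jun | 4 ; Chen | 6.67 ; Liam | 5.83 ; Pia | 11.33 ; Liam | 2

Join each orders row to its customers via customer_id.
Group joined rows by customers.id; compute ROUND(AVG(m.qty), 2) per group.
  1: ids {33} → ROUND(AVG(m.qty), 2)=4
  2: ids {1, 19, 31} → ROUND(AVG(m.qty), 2)=6.67
  6: ids {5, 10, 11, 13, 26, 39} → ROUND(AVG(m.qty), 2)=5.83
  7: ids {4, 12, 27} → ROUND(AVG(m.qty), 2)=11.33
  9: ids {24} → ROUND(AVG(m.qty), 2)=2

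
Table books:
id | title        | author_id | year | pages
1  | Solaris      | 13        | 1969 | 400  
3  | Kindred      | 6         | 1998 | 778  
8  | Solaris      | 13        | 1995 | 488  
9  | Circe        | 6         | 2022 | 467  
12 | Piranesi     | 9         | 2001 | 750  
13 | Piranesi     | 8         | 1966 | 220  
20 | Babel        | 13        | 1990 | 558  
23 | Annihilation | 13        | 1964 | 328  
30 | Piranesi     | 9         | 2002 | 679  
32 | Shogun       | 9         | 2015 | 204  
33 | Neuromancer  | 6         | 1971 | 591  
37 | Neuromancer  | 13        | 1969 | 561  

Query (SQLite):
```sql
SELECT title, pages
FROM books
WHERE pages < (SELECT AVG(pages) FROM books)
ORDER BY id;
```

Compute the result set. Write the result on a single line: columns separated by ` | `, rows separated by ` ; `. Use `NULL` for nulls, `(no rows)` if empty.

Solaris | 400 ; Solaris | 488 ; Circe | 467 ; Piranesi | 220 ; Annihilation | 328 ; Shogun | 204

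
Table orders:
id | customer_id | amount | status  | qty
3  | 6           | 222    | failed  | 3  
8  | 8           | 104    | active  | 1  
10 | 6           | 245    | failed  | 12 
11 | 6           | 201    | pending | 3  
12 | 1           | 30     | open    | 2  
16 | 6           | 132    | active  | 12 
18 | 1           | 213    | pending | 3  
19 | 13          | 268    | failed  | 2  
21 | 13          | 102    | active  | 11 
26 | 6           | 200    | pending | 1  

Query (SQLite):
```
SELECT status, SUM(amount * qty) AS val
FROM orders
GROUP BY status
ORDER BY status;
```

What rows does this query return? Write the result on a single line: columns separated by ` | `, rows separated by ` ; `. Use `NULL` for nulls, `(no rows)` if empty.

active | 2810 ; failed | 4142 ; open | 60 ; pending | 1442

For each row compute amount * qty.
Group by status; take SUM of the expression per group.
  active: ids {8, 16, 21} → SUM(amount * qty)=2810
  failed: ids {3, 10, 19} → SUM(amount * qty)=4142
  open: ids {12} → SUM(amount * qty)=60
  pending: ids {11, 18, 26} → SUM(amount * qty)=1442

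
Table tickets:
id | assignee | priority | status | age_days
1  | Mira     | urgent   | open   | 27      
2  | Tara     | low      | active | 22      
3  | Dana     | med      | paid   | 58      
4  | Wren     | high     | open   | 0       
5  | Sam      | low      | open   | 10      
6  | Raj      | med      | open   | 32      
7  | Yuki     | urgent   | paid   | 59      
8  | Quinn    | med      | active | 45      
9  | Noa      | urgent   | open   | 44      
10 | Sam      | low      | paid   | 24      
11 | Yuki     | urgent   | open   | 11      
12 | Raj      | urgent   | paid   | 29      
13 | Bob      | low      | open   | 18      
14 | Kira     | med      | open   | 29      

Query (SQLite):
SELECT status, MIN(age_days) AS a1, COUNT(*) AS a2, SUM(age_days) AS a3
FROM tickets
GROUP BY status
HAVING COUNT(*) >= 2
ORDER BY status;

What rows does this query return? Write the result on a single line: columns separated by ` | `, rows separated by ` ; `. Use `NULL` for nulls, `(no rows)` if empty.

active | 22 | 2 | 67 ; open | 0 | 8 | 171 ; paid | 24 | 4 | 170

Group tickets by status.
Per group compute: MIN(age_days), COUNT(*), SUM(age_days).
HAVING: drop groups with fewer than 2 rows.
  active: ids {2, 8} → MIN(age_days)=22, COUNT(*)=2, SUM(age_days)=67
  open: ids {1, 4, 5, 6, 9, 11, 13, 14} → MIN(age_days)=0, COUNT(*)=8, SUM(age_days)=171
  paid: ids {3, 7, 10, 12} → MIN(age_days)=24, COUNT(*)=4, SUM(age_days)=170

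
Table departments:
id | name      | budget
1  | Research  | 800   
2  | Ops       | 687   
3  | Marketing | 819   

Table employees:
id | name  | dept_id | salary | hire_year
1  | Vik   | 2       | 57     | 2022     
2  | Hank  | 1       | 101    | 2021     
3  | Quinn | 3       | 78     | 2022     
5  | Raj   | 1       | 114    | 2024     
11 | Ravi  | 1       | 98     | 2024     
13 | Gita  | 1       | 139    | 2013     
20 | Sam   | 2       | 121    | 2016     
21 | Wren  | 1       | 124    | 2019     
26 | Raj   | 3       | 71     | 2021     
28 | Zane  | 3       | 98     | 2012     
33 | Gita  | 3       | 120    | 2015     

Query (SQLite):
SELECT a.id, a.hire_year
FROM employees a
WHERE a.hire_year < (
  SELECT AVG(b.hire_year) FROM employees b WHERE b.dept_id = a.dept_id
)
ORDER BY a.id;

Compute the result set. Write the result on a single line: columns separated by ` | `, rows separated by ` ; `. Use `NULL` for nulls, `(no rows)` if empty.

For each employees row a, compute AVG(hire_year) over rows sharing a.dept_id.
Keep row a if a.hire_year < that per-group AVG.
  dept_id=1: AVG(hire_year) = 2020.2
  dept_id=2: AVG(hire_year) = 2019.0
  dept_id=3: AVG(hire_year) = 2017.5

13 | 2013 ; 20 | 2016 ; 21 | 2019 ; 28 | 2012 ; 33 | 2015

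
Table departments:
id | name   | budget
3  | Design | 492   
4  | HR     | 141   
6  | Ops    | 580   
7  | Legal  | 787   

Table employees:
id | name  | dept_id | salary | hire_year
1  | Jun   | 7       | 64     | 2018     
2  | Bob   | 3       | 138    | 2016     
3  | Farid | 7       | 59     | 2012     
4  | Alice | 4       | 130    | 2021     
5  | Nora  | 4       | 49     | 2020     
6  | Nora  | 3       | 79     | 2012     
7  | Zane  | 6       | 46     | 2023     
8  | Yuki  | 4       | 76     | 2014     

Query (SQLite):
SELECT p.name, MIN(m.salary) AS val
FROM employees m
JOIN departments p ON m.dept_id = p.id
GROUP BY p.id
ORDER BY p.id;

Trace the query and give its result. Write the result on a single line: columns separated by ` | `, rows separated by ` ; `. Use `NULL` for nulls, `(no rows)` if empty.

Design | 79 ; HR | 49 ; Ops | 46 ; Legal | 59

Join each employees row to its departments via dept_id.
Group joined rows by departments.id; compute MIN(m.salary) per group.
  3: ids {2, 6} → MIN(m.salary)=79
  4: ids {4, 5, 8} → MIN(m.salary)=49
  6: ids {7} → MIN(m.salary)=46
  7: ids {1, 3} → MIN(m.salary)=59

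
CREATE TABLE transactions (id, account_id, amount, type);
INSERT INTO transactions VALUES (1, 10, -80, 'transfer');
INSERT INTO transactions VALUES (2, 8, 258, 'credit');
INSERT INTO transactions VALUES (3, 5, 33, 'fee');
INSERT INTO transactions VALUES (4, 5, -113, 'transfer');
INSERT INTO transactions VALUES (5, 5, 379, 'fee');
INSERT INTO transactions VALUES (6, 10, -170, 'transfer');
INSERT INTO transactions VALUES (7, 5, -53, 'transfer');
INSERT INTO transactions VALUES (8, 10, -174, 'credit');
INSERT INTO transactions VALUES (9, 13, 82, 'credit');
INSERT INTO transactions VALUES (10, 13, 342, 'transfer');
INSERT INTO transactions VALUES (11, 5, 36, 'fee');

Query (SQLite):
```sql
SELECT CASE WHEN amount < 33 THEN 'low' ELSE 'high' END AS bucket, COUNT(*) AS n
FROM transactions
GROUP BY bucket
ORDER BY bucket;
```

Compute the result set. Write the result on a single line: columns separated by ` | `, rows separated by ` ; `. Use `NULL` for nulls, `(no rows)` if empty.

Bucket rows by amount < 33 → 'low' else 'high'; count each bucket.

high | 6 ; low | 5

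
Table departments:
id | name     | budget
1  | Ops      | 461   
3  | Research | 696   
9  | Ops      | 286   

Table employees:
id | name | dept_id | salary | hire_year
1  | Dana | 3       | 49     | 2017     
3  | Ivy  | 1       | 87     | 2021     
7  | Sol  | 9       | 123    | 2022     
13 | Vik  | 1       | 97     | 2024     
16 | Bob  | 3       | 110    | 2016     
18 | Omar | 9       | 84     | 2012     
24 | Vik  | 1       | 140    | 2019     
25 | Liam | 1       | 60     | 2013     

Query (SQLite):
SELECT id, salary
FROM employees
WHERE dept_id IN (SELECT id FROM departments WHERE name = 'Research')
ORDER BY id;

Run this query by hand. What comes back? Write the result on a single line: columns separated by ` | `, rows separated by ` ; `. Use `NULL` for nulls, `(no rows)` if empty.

1 | 49 ; 16 | 110

Inner query: departments.id where name = 'Research'.
Outer: keep employees rows whose dept_id is in that set.
Inner query → {3}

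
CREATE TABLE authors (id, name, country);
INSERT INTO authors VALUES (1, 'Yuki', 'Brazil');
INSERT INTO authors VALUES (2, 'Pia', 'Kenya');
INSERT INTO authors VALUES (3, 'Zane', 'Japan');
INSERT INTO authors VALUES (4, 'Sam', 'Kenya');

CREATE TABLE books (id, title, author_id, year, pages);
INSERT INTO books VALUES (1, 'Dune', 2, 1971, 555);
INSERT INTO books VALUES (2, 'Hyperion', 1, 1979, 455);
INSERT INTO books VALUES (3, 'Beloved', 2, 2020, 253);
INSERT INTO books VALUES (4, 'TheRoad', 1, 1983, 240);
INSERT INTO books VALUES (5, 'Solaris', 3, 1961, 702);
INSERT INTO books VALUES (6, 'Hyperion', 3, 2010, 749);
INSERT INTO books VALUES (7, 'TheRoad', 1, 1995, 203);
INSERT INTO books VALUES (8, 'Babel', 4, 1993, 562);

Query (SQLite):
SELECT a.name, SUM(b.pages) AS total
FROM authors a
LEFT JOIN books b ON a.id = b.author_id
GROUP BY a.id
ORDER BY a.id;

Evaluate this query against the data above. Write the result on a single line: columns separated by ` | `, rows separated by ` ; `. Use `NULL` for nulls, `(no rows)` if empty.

LEFT JOIN keeps every authors row; unmatched ones get NULL for books columns.
Group by authors.id and compute SUM(b.pages). SUM over an all-NULL group is NULL.
  1: ids {2, 4, 7} → SUM(b.pages)=898
  2: ids {1, 3} → SUM(b.pages)=808
  3: ids {5, 6} → SUM(b.pages)=1451
  4: ids {8} → SUM(b.pages)=562

Yuki | 898 ; Pia | 808 ; Zane | 1451 ; Sam | 562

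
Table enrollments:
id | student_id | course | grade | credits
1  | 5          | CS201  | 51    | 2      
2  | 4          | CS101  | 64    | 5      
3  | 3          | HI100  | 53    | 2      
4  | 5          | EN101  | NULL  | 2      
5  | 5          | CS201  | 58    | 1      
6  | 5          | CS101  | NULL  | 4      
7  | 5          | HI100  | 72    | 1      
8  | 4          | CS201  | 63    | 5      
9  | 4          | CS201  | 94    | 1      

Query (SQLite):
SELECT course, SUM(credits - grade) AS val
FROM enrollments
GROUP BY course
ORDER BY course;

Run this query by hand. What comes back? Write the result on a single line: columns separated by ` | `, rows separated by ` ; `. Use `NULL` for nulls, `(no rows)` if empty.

For each row compute credits - grade.
Group by course; take SUM of the expression per group.
  CS101: ids {2, 6} → SUM(credits - grade)=-59
  CS201: ids {1, 5, 8, 9} → SUM(credits - grade)=-257
  EN101: ids {4} → SUM(credits - grade)=NULL
  HI100: ids {3, 7} → SUM(credits - grade)=-122

CS101 | -59 ; CS201 | -257 ; EN101 | NULL ; HI100 | -122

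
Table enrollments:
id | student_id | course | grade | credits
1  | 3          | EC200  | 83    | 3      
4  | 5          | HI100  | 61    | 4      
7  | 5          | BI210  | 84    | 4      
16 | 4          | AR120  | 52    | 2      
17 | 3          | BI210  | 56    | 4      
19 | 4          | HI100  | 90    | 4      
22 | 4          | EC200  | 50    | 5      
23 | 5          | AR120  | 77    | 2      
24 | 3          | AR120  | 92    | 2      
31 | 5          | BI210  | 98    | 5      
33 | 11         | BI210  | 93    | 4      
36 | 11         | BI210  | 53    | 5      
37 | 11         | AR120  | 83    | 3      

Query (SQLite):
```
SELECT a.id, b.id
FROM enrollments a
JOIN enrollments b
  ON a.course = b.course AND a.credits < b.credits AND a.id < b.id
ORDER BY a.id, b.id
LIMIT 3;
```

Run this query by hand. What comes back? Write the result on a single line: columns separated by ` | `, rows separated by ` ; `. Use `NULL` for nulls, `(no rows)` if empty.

Pairs (a,b) with same course, a.credits < b.credits, a.id < b.id.
course groups: AR120:{16,23,24,37} BI210:{7,17,31,33,36} EC200:{1,22} HI100:{4,19}
Ordered by (a.id, b.id); first 3.

1 | 22 ; 7 | 31 ; 7 | 36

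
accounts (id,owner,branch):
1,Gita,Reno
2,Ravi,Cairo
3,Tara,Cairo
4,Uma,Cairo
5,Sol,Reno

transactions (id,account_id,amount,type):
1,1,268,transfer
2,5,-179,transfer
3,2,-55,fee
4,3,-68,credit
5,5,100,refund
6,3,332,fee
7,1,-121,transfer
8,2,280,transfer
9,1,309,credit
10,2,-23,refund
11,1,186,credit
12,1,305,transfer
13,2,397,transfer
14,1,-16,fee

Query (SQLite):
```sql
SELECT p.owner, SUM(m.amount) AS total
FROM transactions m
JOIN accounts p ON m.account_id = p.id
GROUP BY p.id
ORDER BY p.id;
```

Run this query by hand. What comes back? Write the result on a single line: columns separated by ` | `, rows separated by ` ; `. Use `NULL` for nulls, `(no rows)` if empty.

Gita | 931 ; Ravi | 599 ; Tara | 264 ; Sol | -79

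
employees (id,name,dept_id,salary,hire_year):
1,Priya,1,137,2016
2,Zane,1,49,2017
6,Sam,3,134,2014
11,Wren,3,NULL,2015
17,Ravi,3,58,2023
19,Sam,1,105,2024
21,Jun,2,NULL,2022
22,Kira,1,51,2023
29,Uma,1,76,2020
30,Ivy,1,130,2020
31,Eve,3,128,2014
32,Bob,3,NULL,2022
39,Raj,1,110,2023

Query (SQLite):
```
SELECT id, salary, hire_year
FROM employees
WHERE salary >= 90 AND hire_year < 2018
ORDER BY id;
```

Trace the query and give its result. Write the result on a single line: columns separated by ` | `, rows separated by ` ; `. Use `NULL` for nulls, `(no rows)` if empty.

salary >= 90: ids {1, 6, 19, 30, 31, 39}
hire_year < 2018: ids {1, 2, 6, 11, 31}
Combine with AND.

1 | 137 | 2016 ; 6 | 134 | 2014 ; 31 | 128 | 2014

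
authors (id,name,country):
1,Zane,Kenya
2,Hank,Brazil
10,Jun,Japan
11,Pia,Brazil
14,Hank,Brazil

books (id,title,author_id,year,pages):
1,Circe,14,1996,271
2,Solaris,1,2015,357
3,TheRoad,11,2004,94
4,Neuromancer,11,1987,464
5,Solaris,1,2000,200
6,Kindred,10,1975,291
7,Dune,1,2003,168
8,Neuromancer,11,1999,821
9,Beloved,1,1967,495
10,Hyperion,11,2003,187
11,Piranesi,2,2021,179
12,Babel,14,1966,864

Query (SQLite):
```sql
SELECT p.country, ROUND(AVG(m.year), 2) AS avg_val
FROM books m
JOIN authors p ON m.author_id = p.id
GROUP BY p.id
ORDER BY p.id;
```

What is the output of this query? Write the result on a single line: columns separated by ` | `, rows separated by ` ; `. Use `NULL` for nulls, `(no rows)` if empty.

Join each books row to its authors via author_id.
Group joined rows by authors.id; compute ROUND(AVG(m.year), 2) per group.
  1: ids {2, 5, 7, 9} → ROUND(AVG(m.year), 2)=1996.25
  2: ids {11} → ROUND(AVG(m.year), 2)=2021
  10: ids {6} → ROUND(AVG(m.year), 2)=1975
  11: ids {3, 4, 8, 10} → ROUND(AVG(m.year), 2)=1998.25
  14: ids {1, 12} → ROUND(AVG(m.year), 2)=1981

Kenya | 1996.25 ; Brazil | 2021 ; Japan | 1975 ; Brazil | 1998.25 ; Brazil | 1981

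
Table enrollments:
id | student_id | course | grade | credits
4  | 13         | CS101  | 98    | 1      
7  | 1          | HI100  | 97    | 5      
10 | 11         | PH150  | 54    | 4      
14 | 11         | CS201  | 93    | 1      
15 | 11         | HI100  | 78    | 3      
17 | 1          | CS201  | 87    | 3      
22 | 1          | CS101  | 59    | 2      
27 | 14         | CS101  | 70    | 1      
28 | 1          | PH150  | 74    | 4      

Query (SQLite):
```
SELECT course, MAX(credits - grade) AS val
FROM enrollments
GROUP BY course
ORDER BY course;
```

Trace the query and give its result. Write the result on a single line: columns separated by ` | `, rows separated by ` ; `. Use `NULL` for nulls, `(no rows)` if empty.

For each row compute credits - grade.
Group by course; take MAX of the expression per group.
  CS101: ids {4, 22, 27} → MAX(credits - grade)=-57
  CS201: ids {14, 17} → MAX(credits - grade)=-84
  HI100: ids {7, 15} → MAX(credits - grade)=-75
  PH150: ids {10, 28} → MAX(credits - grade)=-50

CS101 | -57 ; CS201 | -84 ; HI100 | -75 ; PH150 | -50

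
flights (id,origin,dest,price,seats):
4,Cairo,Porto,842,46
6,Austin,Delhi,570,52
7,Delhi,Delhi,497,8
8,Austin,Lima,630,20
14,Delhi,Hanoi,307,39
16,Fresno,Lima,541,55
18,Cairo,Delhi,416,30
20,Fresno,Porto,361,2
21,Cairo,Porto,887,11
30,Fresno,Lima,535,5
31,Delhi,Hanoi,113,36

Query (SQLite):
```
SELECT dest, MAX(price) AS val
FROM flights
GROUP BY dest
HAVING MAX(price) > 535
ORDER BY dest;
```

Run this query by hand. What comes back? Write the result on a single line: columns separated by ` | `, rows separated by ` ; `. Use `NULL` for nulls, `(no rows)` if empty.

Partition flights by dest; compute MAX(price) within each group.
HAVING: keep groups where MAX(price) > 535.
  Delhi: ids {6, 7, 18} → MAX(price)=570
  Hanoi: ids {14, 31} → MAX(price)=307
  Lima: ids {8, 16, 30} → MAX(price)=630
  Porto: ids {4, 20, 21} → MAX(price)=887

Delhi | 570 ; Lima | 630 ; Porto | 887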